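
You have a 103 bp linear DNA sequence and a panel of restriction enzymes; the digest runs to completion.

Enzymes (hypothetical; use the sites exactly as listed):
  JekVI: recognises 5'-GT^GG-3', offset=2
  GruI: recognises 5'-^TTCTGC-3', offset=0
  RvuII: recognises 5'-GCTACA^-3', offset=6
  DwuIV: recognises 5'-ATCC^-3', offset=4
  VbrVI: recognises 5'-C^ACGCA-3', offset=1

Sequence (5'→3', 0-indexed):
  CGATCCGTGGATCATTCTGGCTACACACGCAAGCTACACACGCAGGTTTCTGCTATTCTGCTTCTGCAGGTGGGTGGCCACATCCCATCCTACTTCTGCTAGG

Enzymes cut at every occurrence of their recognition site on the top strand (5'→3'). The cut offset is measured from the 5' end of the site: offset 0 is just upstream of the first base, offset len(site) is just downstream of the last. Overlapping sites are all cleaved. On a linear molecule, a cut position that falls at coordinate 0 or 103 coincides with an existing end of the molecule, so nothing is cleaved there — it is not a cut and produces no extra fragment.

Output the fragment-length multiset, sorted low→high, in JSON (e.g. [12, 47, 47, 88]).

[1,1,2,3,4,5,6,6,8,8,10,10,10,12,17]

Scan for sites:
  JekVI GTGG/2: at [6, 69, 73] ⇒ [8, 71, 75]
  GruI TTCTGC/0: at [47, 55, 61, 93] ⇒ [47, 55, 61, 93]
  RvuII GCTACA/6: at [19, 32] ⇒ [25, 38]
  DwuIV ATCC/4: at [2, 81, 86] ⇒ [6, 85, 90]
  VbrVI CACGCA/1: at [25, 38] ⇒ [26, 39]

All cut coordinates (distinct, sorted): [6, 8, 25, 26, 38, 39, 47, 55, 61, 71, 75, 85, 90, 93]

Fragment lengths:
  [0,6): 6 bp
  [6,8): 2 bp
  [8,25): 17 bp
  [25,26): 1 bp
  [26,38): 12 bp
  [38,39): 1 bp
  [39,47): 8 bp
  [47,55): 8 bp
  [55,61): 6 bp
  [61,71): 10 bp
  [71,75): 4 bp
  [75,85): 10 bp
  [85,90): 5 bp
  [90,93): 3 bp
  [93,103): 10 bp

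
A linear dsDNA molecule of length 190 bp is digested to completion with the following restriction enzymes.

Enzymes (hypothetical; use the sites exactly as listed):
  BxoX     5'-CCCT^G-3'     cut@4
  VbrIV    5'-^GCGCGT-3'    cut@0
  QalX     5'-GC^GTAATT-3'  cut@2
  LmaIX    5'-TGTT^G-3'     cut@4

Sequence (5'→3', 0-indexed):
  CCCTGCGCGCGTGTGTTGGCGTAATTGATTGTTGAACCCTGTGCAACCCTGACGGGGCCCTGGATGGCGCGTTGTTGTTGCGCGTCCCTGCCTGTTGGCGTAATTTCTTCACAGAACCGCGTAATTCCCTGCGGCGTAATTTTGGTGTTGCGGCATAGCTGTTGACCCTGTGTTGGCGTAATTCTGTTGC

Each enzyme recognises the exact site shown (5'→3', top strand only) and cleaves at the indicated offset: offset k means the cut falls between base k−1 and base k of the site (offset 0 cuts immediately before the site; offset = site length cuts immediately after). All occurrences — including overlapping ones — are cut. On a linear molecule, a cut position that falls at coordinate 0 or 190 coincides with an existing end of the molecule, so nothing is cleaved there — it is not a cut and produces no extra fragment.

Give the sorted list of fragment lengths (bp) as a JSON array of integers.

[2,2,3,3,3,3,4,5,5,5,6,7,7,10,10,10,10,11,11,11,13,14,14,21]

Per-enzyme occurrences:
  BxoX (CCCTG, off=4): starts [0, 36, 46, 57, 85, 126, 165] → cuts [4, 40, 50, 61, 89, 130, 169]
  VbrIV (GCGCGT, off=0): starts [6, 66, 79] → cuts [6, 66, 79]
  QalX (GCGTAATT, off=2): starts [18, 97, 118, 133, 175] → cuts [20, 99, 120, 135, 177]
  LmaIX (TGTTG, off=4): starts [13, 29, 72, 75, 92, 145, 159, 170, 184] → cuts [17, 33, 76, 79, 96, 149, 163, 174, 188]

All cut coordinates (distinct, sorted): [4, 6, 17, 20, 33, 40, 50, 61, 66, 76, 79, 89, 96, 99, 120, 130, 135, 149, 163, 169, 174, 177, 188]

Fragment lengths:
  [0,4): 4 bp
  [4,6): 2 bp
  [6,17): 11 bp
  [17,20): 3 bp
  [20,33): 13 bp
  [33,40): 7 bp
  [40,50): 10 bp
  [50,61): 11 bp
  [61,66): 5 bp
  [66,76): 10 bp
  [76,79): 3 bp
  [79,89): 10 bp
  [89,96): 7 bp
  [96,99): 3 bp
  [99,120): 21 bp
  [120,130): 10 bp
  [130,135): 5 bp
  [135,149): 14 bp
  [149,163): 14 bp
  [163,169): 6 bp
  [169,174): 5 bp
  [174,177): 3 bp
  [177,188): 11 bp
  [188,190): 2 bp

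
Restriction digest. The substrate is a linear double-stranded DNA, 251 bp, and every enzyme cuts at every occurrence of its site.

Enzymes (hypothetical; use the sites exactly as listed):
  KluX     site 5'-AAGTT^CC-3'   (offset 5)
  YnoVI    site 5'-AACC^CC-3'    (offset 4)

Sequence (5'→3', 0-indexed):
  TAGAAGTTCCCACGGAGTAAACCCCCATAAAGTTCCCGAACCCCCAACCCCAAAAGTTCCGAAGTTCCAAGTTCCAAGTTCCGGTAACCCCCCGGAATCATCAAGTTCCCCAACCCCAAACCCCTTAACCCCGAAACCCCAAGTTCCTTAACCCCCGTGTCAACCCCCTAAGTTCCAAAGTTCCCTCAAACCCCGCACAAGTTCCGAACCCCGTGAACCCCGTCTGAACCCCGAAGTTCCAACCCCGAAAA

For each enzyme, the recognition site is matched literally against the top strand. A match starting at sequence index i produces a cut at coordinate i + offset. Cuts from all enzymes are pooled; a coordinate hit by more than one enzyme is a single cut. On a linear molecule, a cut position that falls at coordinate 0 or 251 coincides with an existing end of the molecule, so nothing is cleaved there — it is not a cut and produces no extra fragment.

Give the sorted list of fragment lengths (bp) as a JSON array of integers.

[6,7,7,7,7,7,7,7,8,8,8,8,8,8,8,8,8,9,9,9,9,10,11,11,11,12,15,18]

Site scan:
  KluX AAGTTCC/5: at [3, 29, 53, 61, 68, 75, 102, 140, 169, 177, 198, 233] ⇒ [8, 34, 58, 66, 73, 80, 107, 145, 174, 182, 203, 238]
  YnoVI AACCCC/4: at [19, 38, 45, 85, 111, 118, 126, 134, 149, 161, 188, 206, 215, 226, 240] ⇒ [23, 42, 49, 89, 115, 122, 130, 138, 153, 165, 192, 210, 219, 230, 244]

All cut coordinates (distinct, sorted): [8, 23, 34, 42, 49, 58, 66, 73, 80, 89, 107, 115, 122, 130, 138, 145, 153, 165, 174, 182, 192, 203, 210, 219, 230, 238, 244]

Fragments:
  [0,8): 8 bp
  [8,23): 15 bp
  [23,34): 11 bp
  [34,42): 8 bp
  [42,49): 7 bp
  [49,58): 9 bp
  [58,66): 8 bp
  [66,73): 7 bp
  [73,80): 7 bp
  [80,89): 9 bp
  [89,107): 18 bp
  [107,115): 8 bp
  [115,122): 7 bp
  [122,130): 8 bp
  [130,138): 8 bp
  [138,145): 7 bp
  [145,153): 8 bp
  [153,165): 12 bp
  [165,174): 9 bp
  [174,182): 8 bp
  [182,192): 10 bp
  [192,203): 11 bp
  [203,210): 7 bp
  [210,219): 9 bp
  [219,230): 11 bp
  [230,238): 8 bp
  [238,244): 6 bp
  [244,251): 7 bp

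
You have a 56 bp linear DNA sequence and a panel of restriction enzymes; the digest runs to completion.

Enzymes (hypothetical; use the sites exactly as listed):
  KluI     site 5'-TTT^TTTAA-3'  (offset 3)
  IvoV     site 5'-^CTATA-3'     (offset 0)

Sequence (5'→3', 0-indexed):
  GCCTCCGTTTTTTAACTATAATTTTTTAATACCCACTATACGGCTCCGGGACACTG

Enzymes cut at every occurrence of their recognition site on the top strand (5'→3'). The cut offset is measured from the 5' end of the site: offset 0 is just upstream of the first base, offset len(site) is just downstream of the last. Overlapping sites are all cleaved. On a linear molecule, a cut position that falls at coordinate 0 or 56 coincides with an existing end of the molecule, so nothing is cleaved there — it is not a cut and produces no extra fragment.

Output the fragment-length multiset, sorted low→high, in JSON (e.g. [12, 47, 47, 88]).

Site scan:
  KluI TTTTTTAA/3: at [7, 21] ⇒ [10, 24]
  IvoV CTATA/0: at [15, 35] ⇒ [15, 35]

Pooled cuts: [10, 15, 24, 35]

Fragment lengths:
  [0,10): 10 bp
  [10,15): 5 bp
  [15,24): 9 bp
  [24,35): 11 bp
  [35,56): 21 bp

[5,9,10,11,21]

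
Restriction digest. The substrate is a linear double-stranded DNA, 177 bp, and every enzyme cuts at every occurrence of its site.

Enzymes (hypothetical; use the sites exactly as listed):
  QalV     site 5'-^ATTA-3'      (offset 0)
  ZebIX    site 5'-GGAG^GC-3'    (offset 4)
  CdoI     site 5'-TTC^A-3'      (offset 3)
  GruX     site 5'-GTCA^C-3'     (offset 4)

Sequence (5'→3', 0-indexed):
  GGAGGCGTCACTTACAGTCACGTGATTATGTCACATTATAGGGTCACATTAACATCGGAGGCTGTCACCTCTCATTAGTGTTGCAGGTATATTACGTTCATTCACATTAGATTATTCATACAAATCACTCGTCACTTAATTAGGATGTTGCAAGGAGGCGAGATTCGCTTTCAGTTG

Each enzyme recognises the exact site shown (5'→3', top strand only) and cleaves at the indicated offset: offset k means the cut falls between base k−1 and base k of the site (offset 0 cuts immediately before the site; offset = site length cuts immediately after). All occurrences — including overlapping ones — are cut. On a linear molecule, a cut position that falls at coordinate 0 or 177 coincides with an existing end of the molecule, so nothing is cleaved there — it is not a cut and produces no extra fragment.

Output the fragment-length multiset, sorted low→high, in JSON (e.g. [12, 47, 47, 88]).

Site scan:
  QalV ATTA/0: at [24, 34, 47, 73, 90, 105, 110, 138] ⇒ [24, 34, 47, 73, 90, 105, 110, 138]
  ZebIX GGAGGC/4: at [0, 56, 153] ⇒ [4, 60, 157]
  CdoI TTCA/3: at [96, 100, 114, 169] ⇒ [99, 103, 117, 172]
  GruX GTCAC/4: at [6, 16, 29, 42, 63, 130] ⇒ [10, 20, 33, 46, 67, 134]

Pooled cuts: [4, 10, 20, 24, 33, 34, 46, 47, 60, 67, 73, 90, 99, 103, 105, 110, 117, 134, 138, 157, 172]

Fragment lengths:
  [0,4): 4 bp
  [4,10): 6 bp
  [10,20): 10 bp
  [20,24): 4 bp
  [24,33): 9 bp
  [33,34): 1 bp
  [34,46): 12 bp
  [46,47): 1 bp
  [47,60): 13 bp
  [60,67): 7 bp
  [67,73): 6 bp
  [73,90): 17 bp
  [90,99): 9 bp
  [99,103): 4 bp
  [103,105): 2 bp
  [105,110): 5 bp
  [110,117): 7 bp
  [117,134): 17 bp
  [134,138): 4 bp
  [138,157): 19 bp
  [157,172): 15 bp
  [172,177): 5 bp

[1,1,2,4,4,4,4,5,5,6,6,7,7,9,9,10,12,13,15,17,17,19]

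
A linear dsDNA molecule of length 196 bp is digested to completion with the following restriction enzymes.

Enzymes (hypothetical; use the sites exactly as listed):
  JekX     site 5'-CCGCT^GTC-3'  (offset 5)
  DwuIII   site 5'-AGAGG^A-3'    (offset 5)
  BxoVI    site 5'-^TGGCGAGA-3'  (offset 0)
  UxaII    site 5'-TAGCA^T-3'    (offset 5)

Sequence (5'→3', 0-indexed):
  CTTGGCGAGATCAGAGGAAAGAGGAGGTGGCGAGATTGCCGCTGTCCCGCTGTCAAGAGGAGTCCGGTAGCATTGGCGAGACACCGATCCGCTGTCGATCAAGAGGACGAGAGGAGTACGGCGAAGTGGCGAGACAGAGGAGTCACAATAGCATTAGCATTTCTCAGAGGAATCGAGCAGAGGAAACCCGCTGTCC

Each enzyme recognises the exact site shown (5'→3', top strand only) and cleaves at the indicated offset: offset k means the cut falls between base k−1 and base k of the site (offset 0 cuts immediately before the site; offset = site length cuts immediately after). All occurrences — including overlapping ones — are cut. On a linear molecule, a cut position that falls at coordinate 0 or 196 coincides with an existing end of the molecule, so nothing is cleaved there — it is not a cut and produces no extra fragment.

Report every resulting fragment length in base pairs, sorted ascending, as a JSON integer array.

Scan for sites:
  JekX (CCGCTGTC, off=5): starts [38, 46, 88, 187] → cuts [43, 51, 93, 192]
  DwuIII (AGAGGA, off=5): starts [12, 19, 55, 101, 109, 135, 165, 178] → cuts [17, 24, 60, 106, 114, 140, 170, 183]
  BxoVI (TGGCGAGA, off=0): starts [2, 27, 73, 126] → cuts [2, 27, 73, 126]
  UxaII (TAGCAT, off=5): starts [67, 148, 154] → cuts [72, 153, 159]

All cut coordinates (distinct, sorted): [2, 17, 24, 27, 43, 51, 60, 72, 73, 93, 106, 114, 126, 140, 153, 159, 170, 183, 192]

Fragment lengths:
  [0,2): 2 bp
  [2,17): 15 bp
  [17,24): 7 bp
  [24,27): 3 bp
  [27,43): 16 bp
  [43,51): 8 bp
  [51,60): 9 bp
  [60,72): 12 bp
  [72,73): 1 bp
  [73,93): 20 bp
  [93,106): 13 bp
  [106,114): 8 bp
  [114,126): 12 bp
  [126,140): 14 bp
  [140,153): 13 bp
  [153,159): 6 bp
  [159,170): 11 bp
  [170,183): 13 bp
  [183,192): 9 bp
  [192,196): 4 bp

[1,2,3,4,6,7,8,8,9,9,11,12,12,13,13,13,14,15,16,20]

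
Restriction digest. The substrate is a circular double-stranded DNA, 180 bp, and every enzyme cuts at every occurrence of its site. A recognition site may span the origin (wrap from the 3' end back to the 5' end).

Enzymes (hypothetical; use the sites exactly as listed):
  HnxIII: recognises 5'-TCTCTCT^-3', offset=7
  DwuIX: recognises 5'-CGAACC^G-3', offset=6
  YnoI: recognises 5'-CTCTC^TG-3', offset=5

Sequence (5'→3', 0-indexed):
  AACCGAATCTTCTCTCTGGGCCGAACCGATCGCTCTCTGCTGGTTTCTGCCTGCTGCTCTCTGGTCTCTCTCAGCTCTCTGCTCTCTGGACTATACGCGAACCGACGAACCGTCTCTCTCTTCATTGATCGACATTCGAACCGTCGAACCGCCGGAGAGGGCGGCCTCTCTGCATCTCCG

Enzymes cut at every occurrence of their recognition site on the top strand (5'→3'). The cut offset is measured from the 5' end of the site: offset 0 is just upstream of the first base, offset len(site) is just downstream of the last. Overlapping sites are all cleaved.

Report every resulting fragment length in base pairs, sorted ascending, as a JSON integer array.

[1,2,7,8,8,8,8,10,10,10,12,14,17,20,21,24]

Site scan:
  HnxIII (TCTCTCT, off=7): starts [10, 64, 112, 114] → cuts [17, 71, 119, 121]
  DwuIX (CGAACCG, off=6): starts [21, 97, 105, 136, 144, 178] → cuts [4, 27, 103, 111, 142, 150]
  YnoI (CTCTCTG, off=5): starts [11, 32, 56, 74, 81, 165] → cuts [16, 37, 61, 79, 86, 170]

All cut coordinates (distinct, sorted): [4, 16, 17, 27, 37, 61, 71, 79, 86, 103, 111, 119, 121, 142, 150, 170]

Fragments:
  4→16: 12 bp
  16→17: 1 bp
  17→27: 10 bp
  27→37: 10 bp
  37→61: 24 bp
  61→71: 10 bp
  71→79: 8 bp
  79→86: 7 bp
  86→103: 17 bp
  103→111: 8 bp
  111→119: 8 bp
  119→121: 2 bp
  121→142: 21 bp
  142→150: 8 bp
  150→170: 20 bp
  170→4 (wrap): 180-170+4 = 14 bp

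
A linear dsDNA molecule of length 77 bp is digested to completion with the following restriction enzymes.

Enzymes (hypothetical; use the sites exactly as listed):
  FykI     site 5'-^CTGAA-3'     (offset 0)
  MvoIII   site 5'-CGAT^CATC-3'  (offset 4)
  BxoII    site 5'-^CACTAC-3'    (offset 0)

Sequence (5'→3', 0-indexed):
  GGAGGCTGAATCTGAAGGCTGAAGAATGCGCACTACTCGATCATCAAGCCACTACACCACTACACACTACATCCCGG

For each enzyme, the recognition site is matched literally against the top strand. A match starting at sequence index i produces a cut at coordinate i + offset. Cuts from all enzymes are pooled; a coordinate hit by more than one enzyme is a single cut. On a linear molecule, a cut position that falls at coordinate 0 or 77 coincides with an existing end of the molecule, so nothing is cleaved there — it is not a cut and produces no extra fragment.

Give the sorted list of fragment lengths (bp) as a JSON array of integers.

[5,6,7,7,8,8,11,12,13]

Site scan:
  FykI CTGAA/0: at [5, 11, 18] ⇒ [5, 11, 18]
  MvoIII CGATCATC/4: at [37] ⇒ [41]
  BxoII CACTAC/0: at [30, 49, 57, 64] ⇒ [30, 49, 57, 64]

All cut coordinates (distinct, sorted): [5, 11, 18, 30, 41, 49, 57, 64]

Fragment lengths:
  [0,5): 5 bp
  [5,11): 6 bp
  [11,18): 7 bp
  [18,30): 12 bp
  [30,41): 11 bp
  [41,49): 8 bp
  [49,57): 8 bp
  [57,64): 7 bp
  [64,77): 13 bp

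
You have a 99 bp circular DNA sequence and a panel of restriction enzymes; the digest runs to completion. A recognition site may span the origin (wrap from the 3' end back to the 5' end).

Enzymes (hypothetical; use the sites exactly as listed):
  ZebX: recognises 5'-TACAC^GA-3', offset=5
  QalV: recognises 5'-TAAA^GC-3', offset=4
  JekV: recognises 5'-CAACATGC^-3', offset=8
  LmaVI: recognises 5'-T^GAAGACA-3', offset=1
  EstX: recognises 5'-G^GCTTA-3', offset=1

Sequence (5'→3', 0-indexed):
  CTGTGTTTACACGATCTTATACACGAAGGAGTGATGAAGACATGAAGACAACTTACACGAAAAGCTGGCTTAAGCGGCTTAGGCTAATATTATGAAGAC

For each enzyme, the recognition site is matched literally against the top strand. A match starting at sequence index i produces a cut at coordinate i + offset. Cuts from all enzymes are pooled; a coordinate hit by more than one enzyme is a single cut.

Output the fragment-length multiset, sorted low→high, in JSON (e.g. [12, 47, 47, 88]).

Scan for sites:
  ZebX TACACGA/5: at [7, 19, 53] ⇒ [12, 24, 58]
  QalV (TAAAGC, off=4): no sites
  JekV (CAACATGC, off=8): no sites
  LmaVI TGAAGACA/1: at [34, 42] ⇒ [35, 43]
  EstX GGCTTA/1: at [66, 75] ⇒ [67, 76]

Pooled cuts: [12, 24, 35, 43, 58, 67, 76]

Fragments:
  12→24: 12 bp
  24→35: 11 bp
  35→43: 8 bp
  43→58: 15 bp
  58→67: 9 bp
  67→76: 9 bp
  76→12 (wrap): 99-76+12 = 35 bp

[8,9,9,11,12,15,35]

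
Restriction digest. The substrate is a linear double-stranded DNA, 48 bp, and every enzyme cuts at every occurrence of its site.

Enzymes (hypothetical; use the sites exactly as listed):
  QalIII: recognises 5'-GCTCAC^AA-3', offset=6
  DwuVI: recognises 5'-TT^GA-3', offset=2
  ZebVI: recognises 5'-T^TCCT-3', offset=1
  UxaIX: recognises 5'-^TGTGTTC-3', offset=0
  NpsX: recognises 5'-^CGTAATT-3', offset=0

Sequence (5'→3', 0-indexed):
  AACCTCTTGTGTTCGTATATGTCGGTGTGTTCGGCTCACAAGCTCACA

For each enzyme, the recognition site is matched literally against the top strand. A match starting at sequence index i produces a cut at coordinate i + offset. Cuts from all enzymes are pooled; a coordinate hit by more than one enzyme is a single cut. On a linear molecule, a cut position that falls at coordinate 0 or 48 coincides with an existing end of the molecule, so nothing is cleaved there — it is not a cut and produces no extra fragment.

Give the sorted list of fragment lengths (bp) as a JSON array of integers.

[7,9,14,18]

Per-enzyme occurrences:
  QalIII GCTCACAA/6: at [33] ⇒ [39]
  DwuVI (TTGA, off=2): no sites
  ZebVI (TTCCT, off=1): no sites
  UxaIX TGTGTTC/0: at [7, 25] ⇒ [7, 25]
  NpsX (CGTAATT, off=0): no sites

Pooled cuts: [7, 25, 39]

Fragments:
  [0,7): 7 bp
  [7,25): 18 bp
  [25,39): 14 bp
  [39,48): 9 bp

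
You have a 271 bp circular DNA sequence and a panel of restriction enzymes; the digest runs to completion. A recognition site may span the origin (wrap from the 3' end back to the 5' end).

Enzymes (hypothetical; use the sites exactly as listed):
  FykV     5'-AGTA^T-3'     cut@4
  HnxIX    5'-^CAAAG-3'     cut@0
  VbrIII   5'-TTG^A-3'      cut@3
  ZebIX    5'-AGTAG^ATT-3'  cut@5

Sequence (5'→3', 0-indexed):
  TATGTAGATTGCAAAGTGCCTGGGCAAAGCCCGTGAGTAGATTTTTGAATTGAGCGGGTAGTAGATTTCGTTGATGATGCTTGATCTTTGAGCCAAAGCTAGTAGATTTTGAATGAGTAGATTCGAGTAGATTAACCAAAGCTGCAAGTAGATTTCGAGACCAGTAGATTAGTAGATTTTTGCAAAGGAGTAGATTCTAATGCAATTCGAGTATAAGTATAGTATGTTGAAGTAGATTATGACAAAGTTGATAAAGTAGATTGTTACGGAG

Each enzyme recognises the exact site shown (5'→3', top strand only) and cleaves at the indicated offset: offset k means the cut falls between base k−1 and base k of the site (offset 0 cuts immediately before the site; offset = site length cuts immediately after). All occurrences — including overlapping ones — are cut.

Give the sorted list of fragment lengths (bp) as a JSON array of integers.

[3,5,5,5,6,6,6,6,7,7,7,7,8,8,9,9,9,9,10,10,11,12,12,13,14,15,16,16,20]

Scan for sites:
  FykV (AGTAT, off=4): starts [209, 215, 220, 269] → cuts [2, 213, 219, 224]
  HnxIX (CAAAG, off=0): starts [11, 24, 93, 136, 182, 242] → cuts [11, 24, 93, 136, 182, 242]
  VbrIII (TTGA, off=3): starts [44, 49, 70, 80, 87, 108, 226, 247] → cuts [47, 52, 73, 83, 90, 111, 229, 250]
  ZebIX (AGTAGATT, off=5): starts [35, 59, 100, 115, 125, 146, 162, 170, 188, 230, 254] → cuts [40, 64, 105, 120, 130, 151, 167, 175, 193, 235, 259]

Pooled cuts: [2, 11, 24, 40, 47, 52, 64, 73, 83, 90, 93, 105, 111, 120, 130, 136, 151, 167, 175, 182, 193, 213, 219, 224, 229, 235, 242, 250, 259]

Fragment lengths:
  2→11: 9 bp
  11→24: 13 bp
  24→40: 16 bp
  40→47: 7 bp
  47→52: 5 bp
  52→64: 12 bp
  64→73: 9 bp
  73→83: 10 bp
  83→90: 7 bp
  90→93: 3 bp
  93→105: 12 bp
  105→111: 6 bp
  111→120: 9 bp
  120→130: 10 bp
  130→136: 6 bp
  136→151: 15 bp
  151→167: 16 bp
  167→175: 8 bp
  175→182: 7 bp
  182→193: 11 bp
  193→213: 20 bp
  213→219: 6 bp
  219→224: 5 bp
  224→229: 5 bp
  229→235: 6 bp
  235→242: 7 bp
  242→250: 8 bp
  250→259: 9 bp
  259→2 (wrap): 271-259+2 = 14 bp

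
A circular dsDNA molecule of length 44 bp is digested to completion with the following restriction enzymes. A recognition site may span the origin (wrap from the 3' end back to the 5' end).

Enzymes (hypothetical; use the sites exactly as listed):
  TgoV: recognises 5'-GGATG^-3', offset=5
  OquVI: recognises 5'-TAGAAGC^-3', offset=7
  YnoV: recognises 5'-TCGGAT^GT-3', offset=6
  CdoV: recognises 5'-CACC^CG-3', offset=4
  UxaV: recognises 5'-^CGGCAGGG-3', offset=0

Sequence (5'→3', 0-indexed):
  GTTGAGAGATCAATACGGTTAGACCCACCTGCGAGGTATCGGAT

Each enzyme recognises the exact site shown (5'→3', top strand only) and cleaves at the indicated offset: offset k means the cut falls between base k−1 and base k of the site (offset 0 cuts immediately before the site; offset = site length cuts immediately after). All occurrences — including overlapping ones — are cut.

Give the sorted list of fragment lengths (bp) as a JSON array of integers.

[1,43]

Scan for sites:
  TgoV GGATG/5: at [40] ⇒ [1]
  OquVI (TAGAAGC, off=7): no sites
  YnoV TCGGATGT/6: at [38] ⇒ [0]
  CdoV (CACCCG, off=4): no sites
  UxaV (CGGCAGGG, off=0): no sites

All cut coordinates (distinct, sorted): [0, 1]

Fragment lengths:
  0→1: 1 bp
  1→0 (wrap): 44-1+0 = 43 bp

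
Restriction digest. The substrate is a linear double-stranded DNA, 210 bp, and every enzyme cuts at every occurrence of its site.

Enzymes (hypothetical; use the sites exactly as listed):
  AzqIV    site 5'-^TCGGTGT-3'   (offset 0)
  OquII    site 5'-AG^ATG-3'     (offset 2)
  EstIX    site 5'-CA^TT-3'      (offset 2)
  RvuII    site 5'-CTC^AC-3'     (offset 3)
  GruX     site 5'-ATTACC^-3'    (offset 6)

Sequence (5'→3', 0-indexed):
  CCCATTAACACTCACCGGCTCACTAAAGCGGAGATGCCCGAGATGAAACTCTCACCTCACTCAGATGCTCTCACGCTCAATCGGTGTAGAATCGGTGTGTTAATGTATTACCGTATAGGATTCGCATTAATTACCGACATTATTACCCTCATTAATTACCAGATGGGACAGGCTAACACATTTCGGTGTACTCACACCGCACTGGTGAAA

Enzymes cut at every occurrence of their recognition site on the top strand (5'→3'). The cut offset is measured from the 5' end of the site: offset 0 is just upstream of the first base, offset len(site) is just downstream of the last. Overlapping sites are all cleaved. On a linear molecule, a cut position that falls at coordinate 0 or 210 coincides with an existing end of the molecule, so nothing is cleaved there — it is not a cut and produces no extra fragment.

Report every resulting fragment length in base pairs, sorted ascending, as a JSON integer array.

Site scan:
  AzqIV TCGGTGT/0: at [80, 91, 182] ⇒ [80, 91, 182]
  OquII AGATG/2: at [31, 40, 62, 160] ⇒ [33, 42, 64, 162]
  EstIX CATT/2: at [2, 124, 137, 149, 178] ⇒ [4, 126, 139, 151, 180]
  RvuII CTCAC/3: at [10, 18, 50, 55, 69, 190] ⇒ [13, 21, 53, 58, 72, 193]
  GruX ATTACC/6: at [106, 129, 141, 154] ⇒ [112, 135, 147, 160]

All cut coordinates (distinct, sorted): [4, 13, 21, 33, 42, 53, 58, 64, 72, 80, 91, 112, 126, 135, 139, 147, 151, 160, 162, 180, 182, 193]

Fragment lengths:
  [0,4): 4 bp
  [4,13): 9 bp
  [13,21): 8 bp
  [21,33): 12 bp
  [33,42): 9 bp
  [42,53): 11 bp
  [53,58): 5 bp
  [58,64): 6 bp
  [64,72): 8 bp
  [72,80): 8 bp
  [80,91): 11 bp
  [91,112): 21 bp
  [112,126): 14 bp
  [126,135): 9 bp
  [135,139): 4 bp
  [139,147): 8 bp
  [147,151): 4 bp
  [151,160): 9 bp
  [160,162): 2 bp
  [162,180): 18 bp
  [180,182): 2 bp
  [182,193): 11 bp
  [193,210): 17 bp

[2,2,4,4,4,5,6,8,8,8,8,9,9,9,9,11,11,11,12,14,17,18,21]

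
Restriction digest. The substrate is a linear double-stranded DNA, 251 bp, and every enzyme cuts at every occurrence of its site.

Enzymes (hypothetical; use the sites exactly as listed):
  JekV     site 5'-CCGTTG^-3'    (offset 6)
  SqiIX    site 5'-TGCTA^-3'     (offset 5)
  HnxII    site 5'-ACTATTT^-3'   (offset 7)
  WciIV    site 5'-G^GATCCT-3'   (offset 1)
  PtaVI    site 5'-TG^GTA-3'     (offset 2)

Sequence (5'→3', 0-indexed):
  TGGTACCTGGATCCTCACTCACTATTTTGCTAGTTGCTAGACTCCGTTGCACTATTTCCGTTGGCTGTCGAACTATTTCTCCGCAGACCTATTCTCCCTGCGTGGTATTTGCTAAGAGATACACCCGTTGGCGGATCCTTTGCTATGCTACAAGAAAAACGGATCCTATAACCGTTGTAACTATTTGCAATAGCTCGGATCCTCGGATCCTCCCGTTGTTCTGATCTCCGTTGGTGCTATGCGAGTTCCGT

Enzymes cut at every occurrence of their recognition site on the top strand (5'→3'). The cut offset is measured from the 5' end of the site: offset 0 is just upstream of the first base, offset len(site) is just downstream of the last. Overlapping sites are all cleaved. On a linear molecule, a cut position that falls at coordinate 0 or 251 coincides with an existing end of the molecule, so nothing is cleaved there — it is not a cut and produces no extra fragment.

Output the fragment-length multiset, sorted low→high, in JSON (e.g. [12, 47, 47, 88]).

[2,3,5,5,6,6,7,7,8,8,9,10,10,11,11,12,12,13,15,15,16,16,18,26]

Site scan:
  JekV CCGTTG/6: at [43, 57, 124, 171, 212, 227] ⇒ [49, 63, 130, 177, 218, 233]
  SqiIX TGCTA/5: at [27, 34, 109, 140, 145, 234] ⇒ [32, 39, 114, 145, 150, 239]
  HnxII ACTATTT/7: at [20, 50, 71, 179] ⇒ [27, 57, 78, 186]
  WciIV GGATCCT/1: at [8, 132, 160, 196, 204] ⇒ [9, 133, 161, 197, 205]
  PtaVI TGGTA/2: at [0, 102] ⇒ [2, 104]

All cut coordinates (distinct, sorted): [2, 9, 27, 32, 39, 49, 57, 63, 78, 104, 114, 130, 133, 145, 150, 161, 177, 186, 197, 205, 218, 233, 239]

Fragment lengths:
  [0,2): 2 bp
  [2,9): 7 bp
  [9,27): 18 bp
  [27,32): 5 bp
  [32,39): 7 bp
  [39,49): 10 bp
  [49,57): 8 bp
  [57,63): 6 bp
  [63,78): 15 bp
  [78,104): 26 bp
  [104,114): 10 bp
  [114,130): 16 bp
  [130,133): 3 bp
  [133,145): 12 bp
  [145,150): 5 bp
  [150,161): 11 bp
  [161,177): 16 bp
  [177,186): 9 bp
  [186,197): 11 bp
  [197,205): 8 bp
  [205,218): 13 bp
  [218,233): 15 bp
  [233,239): 6 bp
  [239,251): 12 bp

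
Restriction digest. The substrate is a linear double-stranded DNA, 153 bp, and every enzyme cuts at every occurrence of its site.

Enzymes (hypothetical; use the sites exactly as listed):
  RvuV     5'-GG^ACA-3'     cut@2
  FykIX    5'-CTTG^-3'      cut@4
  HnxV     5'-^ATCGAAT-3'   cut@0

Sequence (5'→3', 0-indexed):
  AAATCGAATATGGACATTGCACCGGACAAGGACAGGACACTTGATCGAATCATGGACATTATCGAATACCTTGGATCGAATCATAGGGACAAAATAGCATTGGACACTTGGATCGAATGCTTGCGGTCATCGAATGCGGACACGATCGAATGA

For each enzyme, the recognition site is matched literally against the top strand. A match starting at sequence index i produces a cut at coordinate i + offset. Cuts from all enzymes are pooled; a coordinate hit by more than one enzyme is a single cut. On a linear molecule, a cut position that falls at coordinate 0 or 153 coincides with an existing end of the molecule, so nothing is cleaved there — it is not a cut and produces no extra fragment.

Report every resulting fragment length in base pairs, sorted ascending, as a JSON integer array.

Scan for sites:
  RvuV GGACA/2: at [11, 23, 29, 34, 53, 86, 101, 137] ⇒ [13, 25, 31, 36, 55, 88, 103, 139]
  FykIX CTTG/4: at [39, 69, 106, 119] ⇒ [43, 73, 110, 123]
  HnxV ATCGAAT/0: at [2, 43, 60, 74, 111, 128, 144] ⇒ [2, 43, 60, 74, 111, 128, 144]

All cut coordinates (distinct, sorted): [2, 13, 25, 31, 36, 43, 55, 60, 73, 74, 88, 103, 110, 111, 123, 128, 139, 144]

Fragment lengths:
  [0,2): 2 bp
  [2,13): 11 bp
  [13,25): 12 bp
  [25,31): 6 bp
  [31,36): 5 bp
  [36,43): 7 bp
  [43,55): 12 bp
  [55,60): 5 bp
  [60,73): 13 bp
  [73,74): 1 bp
  [74,88): 14 bp
  [88,103): 15 bp
  [103,110): 7 bp
  [110,111): 1 bp
  [111,123): 12 bp
  [123,128): 5 bp
  [128,139): 11 bp
  [139,144): 5 bp
  [144,153): 9 bp

[1,1,2,5,5,5,5,6,7,7,9,11,11,12,12,12,13,14,15]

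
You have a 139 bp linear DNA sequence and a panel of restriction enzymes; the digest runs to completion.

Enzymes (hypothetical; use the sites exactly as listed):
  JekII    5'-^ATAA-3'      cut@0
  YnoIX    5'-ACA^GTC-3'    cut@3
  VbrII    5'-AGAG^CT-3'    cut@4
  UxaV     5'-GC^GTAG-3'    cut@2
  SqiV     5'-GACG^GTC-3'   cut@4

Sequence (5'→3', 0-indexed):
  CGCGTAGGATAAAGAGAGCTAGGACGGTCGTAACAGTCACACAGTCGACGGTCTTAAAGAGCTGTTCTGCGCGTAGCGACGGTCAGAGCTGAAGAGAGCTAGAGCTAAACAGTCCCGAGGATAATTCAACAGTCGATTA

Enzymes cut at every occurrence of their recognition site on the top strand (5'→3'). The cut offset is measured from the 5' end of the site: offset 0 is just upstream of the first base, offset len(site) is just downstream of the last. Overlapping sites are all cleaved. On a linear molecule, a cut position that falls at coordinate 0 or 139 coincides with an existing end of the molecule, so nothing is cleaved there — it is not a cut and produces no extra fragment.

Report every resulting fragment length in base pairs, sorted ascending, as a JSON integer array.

Per-enzyme occurrences:
  JekII ATAA/0: at [8, 120] ⇒ [8, 120]
  YnoIX ACAGTC/3: at [32, 40, 108, 128] ⇒ [35, 43, 111, 131]
  VbrII AGAGCT/4: at [14, 57, 84, 94, 100] ⇒ [18, 61, 88, 98, 104]
  UxaV GCGTAG/2: at [1, 70] ⇒ [3, 72]
  SqiV GACGGTC/4: at [22, 46, 77] ⇒ [26, 50, 81]

All cut coordinates (distinct, sorted): [3, 8, 18, 26, 35, 43, 50, 61, 72, 81, 88, 98, 104, 111, 120, 131]

Fragments:
  [0,3): 3 bp
  [3,8): 5 bp
  [8,18): 10 bp
  [18,26): 8 bp
  [26,35): 9 bp
  [35,43): 8 bp
  [43,50): 7 bp
  [50,61): 11 bp
  [61,72): 11 bp
  [72,81): 9 bp
  [81,88): 7 bp
  [88,98): 10 bp
  [98,104): 6 bp
  [104,111): 7 bp
  [111,120): 9 bp
  [120,131): 11 bp
  [131,139): 8 bp

[3,5,6,7,7,7,8,8,8,9,9,9,10,10,11,11,11]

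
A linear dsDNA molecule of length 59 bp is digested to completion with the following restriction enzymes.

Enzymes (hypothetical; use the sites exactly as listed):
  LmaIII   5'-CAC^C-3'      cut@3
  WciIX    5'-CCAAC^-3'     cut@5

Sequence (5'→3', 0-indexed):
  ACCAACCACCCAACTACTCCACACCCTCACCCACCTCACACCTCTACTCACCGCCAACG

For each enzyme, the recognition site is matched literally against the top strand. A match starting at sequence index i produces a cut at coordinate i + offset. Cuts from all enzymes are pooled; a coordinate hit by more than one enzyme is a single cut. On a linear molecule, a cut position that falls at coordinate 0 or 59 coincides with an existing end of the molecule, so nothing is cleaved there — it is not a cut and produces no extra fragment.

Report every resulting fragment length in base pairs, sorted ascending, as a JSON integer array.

[1,3,4,5,6,6,7,7,10,10]

Per-enzyme occurrences:
  LmaIII CACC/3: at [6, 21, 27, 31, 38, 48] ⇒ [9, 24, 30, 34, 41, 51]
  WciIX CCAAC/5: at [1, 9, 53] ⇒ [6, 14, 58]

Pooled cuts: [6, 9, 14, 24, 30, 34, 41, 51, 58]

Fragment lengths:
  [0,6): 6 bp
  [6,9): 3 bp
  [9,14): 5 bp
  [14,24): 10 bp
  [24,30): 6 bp
  [30,34): 4 bp
  [34,41): 7 bp
  [41,51): 10 bp
  [51,58): 7 bp
  [58,59): 1 bp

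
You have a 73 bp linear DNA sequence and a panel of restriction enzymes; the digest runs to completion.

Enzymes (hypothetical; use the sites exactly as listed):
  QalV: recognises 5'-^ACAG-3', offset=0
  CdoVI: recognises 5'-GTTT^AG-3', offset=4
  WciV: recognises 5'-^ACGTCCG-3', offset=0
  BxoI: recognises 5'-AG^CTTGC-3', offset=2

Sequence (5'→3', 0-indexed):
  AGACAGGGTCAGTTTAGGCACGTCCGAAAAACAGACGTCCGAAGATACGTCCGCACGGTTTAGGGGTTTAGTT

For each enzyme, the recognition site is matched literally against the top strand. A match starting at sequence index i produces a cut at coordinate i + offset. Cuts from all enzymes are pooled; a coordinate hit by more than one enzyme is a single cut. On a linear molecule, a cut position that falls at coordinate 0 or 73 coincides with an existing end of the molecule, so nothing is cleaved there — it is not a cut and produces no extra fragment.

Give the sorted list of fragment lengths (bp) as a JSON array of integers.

[2,4,4,4,8,11,12,13,15]

Site scan:
  QalV ACAG/0: at [2, 30] ⇒ [2, 30]
  CdoVI GTTTAG/4: at [11, 57, 65] ⇒ [15, 61, 69]
  WciV ACGTCCG/0: at [19, 34, 46] ⇒ [19, 34, 46]
  BxoI (AGCTTGC, off=2): no sites

All cut coordinates (distinct, sorted): [2, 15, 19, 30, 34, 46, 61, 69]

Fragment lengths:
  [0,2): 2 bp
  [2,15): 13 bp
  [15,19): 4 bp
  [19,30): 11 bp
  [30,34): 4 bp
  [34,46): 12 bp
  [46,61): 15 bp
  [61,69): 8 bp
  [69,73): 4 bp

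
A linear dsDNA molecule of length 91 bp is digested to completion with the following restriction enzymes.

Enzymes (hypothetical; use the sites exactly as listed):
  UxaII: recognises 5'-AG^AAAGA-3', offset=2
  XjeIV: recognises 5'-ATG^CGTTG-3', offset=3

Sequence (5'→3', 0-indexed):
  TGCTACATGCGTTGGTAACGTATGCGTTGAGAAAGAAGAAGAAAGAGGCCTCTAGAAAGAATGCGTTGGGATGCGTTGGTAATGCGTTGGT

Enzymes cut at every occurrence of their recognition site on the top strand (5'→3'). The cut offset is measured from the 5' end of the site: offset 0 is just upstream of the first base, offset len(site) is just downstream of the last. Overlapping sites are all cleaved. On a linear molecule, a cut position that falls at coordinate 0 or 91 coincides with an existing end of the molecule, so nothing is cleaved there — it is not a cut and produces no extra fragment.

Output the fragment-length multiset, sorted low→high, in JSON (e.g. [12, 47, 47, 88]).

[7,7,8,9,10,10,11,14,15]

Site scan:
  UxaII (AGAAAGA, off=2): starts [29, 39, 53] → cuts [31, 41, 55]
  XjeIV (ATGCGTTG, off=3): starts [6, 21, 60, 70, 81] → cuts [9, 24, 63, 73, 84]

All cut coordinates (distinct, sorted): [9, 24, 31, 41, 55, 63, 73, 84]

Fragments:
  [0,9): 9 bp
  [9,24): 15 bp
  [24,31): 7 bp
  [31,41): 10 bp
  [41,55): 14 bp
  [55,63): 8 bp
  [63,73): 10 bp
  [73,84): 11 bp
  [84,91): 7 bp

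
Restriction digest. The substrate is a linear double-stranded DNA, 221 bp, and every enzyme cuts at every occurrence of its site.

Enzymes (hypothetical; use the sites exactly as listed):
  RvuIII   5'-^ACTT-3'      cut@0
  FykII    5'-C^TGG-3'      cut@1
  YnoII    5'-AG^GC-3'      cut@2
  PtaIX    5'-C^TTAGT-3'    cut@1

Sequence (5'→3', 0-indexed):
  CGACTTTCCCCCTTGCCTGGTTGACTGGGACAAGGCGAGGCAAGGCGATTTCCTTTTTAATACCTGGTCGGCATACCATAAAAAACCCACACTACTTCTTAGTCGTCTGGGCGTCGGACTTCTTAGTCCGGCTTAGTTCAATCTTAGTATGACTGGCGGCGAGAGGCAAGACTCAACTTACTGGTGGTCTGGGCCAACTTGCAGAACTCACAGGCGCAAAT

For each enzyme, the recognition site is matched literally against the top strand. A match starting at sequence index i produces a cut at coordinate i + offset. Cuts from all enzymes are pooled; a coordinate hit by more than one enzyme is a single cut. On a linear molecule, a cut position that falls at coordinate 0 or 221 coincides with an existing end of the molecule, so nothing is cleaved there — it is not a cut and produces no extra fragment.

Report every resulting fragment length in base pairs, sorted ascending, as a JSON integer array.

[2,5,5,5,5,6,7,8,8,8,9,9,10,10,10,10,11,12,15,17,20,29]

Scan for sites:
  RvuIII (ACTT, off=0): starts [2, 93, 117, 175, 196] → cuts [2, 93, 117, 175, 196]
  FykII (CTGG, off=1): starts [16, 24, 63, 106, 152, 180, 188] → cuts [17, 25, 64, 107, 153, 181, 189]
  YnoII (AGGC, off=2): starts [32, 37, 42, 163, 211] → cuts [34, 39, 44, 165, 213]
  PtaIX (CTTAGT, off=1): starts [97, 121, 131, 142] → cuts [98, 122, 132, 143]

All cut coordinates (distinct, sorted): [2, 17, 25, 34, 39, 44, 64, 93, 98, 107, 117, 122, 132, 143, 153, 165, 175, 181, 189, 196, 213]

Fragment lengths:
  [0,2): 2 bp
  [2,17): 15 bp
  [17,25): 8 bp
  [25,34): 9 bp
  [34,39): 5 bp
  [39,44): 5 bp
  [44,64): 20 bp
  [64,93): 29 bp
  [93,98): 5 bp
  [98,107): 9 bp
  [107,117): 10 bp
  [117,122): 5 bp
  [122,132): 10 bp
  [132,143): 11 bp
  [143,153): 10 bp
  [153,165): 12 bp
  [165,175): 10 bp
  [175,181): 6 bp
  [181,189): 8 bp
  [189,196): 7 bp
  [196,213): 17 bp
  [213,221): 8 bp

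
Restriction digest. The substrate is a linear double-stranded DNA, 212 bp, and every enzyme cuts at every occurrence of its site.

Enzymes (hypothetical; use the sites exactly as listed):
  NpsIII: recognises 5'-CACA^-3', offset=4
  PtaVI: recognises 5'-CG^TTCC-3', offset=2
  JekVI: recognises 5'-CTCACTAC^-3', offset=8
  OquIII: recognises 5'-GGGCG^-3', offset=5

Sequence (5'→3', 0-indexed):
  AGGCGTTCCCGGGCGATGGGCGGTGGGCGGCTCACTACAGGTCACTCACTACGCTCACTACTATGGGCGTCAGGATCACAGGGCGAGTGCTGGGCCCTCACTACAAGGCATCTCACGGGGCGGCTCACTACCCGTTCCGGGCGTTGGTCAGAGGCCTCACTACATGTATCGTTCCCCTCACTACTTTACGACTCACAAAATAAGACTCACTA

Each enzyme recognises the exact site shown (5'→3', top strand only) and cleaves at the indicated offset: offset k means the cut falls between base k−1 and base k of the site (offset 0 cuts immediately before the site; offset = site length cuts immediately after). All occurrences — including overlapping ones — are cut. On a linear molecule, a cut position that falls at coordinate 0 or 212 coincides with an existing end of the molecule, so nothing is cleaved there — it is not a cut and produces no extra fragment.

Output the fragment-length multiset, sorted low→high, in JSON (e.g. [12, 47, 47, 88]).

Scan for sites:
  NpsIII CACA/4: at [76, 193] ⇒ [80, 197]
  PtaVI CGTTCC/2: at [3, 132, 169] ⇒ [5, 134, 171]
  JekVI CTCACTAC/8: at [30, 44, 53, 96, 123, 155, 176] ⇒ [38, 52, 61, 104, 131, 163, 184]
  OquIII GGGCG/5: at [10, 17, 24, 64, 80, 117, 138] ⇒ [15, 22, 29, 69, 85, 122, 143]

All cut coordinates (distinct, sorted): [5, 15, 22, 29, 38, 52, 61, 69, 80, 85, 104, 122, 131, 134, 143, 163, 171, 184, 197]

Fragments:
  [0,5): 5 bp
  [5,15): 10 bp
  [15,22): 7 bp
  [22,29): 7 bp
  [29,38): 9 bp
  [38,52): 14 bp
  [52,61): 9 bp
  [61,69): 8 bp
  [69,80): 11 bp
  [80,85): 5 bp
  [85,104): 19 bp
  [104,122): 18 bp
  [122,131): 9 bp
  [131,134): 3 bp
  [134,143): 9 bp
  [143,163): 20 bp
  [163,171): 8 bp
  [171,184): 13 bp
  [184,197): 13 bp
  [197,212): 15 bp

[3,5,5,7,7,8,8,9,9,9,9,10,11,13,13,14,15,18,19,20]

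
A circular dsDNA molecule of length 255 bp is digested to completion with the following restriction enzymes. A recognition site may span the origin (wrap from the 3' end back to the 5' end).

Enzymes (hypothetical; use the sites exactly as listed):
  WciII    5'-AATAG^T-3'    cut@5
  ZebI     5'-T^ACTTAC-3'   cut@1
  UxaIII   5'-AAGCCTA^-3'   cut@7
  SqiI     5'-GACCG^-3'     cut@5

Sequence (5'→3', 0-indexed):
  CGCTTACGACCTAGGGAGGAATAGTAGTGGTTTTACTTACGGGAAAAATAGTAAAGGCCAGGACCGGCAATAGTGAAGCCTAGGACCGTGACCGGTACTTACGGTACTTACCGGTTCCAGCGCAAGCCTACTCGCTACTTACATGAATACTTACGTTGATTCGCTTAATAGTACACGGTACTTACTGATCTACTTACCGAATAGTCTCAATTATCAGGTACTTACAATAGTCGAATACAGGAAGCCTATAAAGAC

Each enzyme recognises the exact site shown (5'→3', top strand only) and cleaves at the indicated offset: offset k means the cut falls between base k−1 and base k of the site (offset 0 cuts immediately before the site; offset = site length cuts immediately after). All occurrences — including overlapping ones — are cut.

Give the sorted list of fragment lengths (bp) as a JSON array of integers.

Site scan:
  WciII (AATAGT, off=5): starts [19, 46, 68, 166, 199, 225] → cuts [24, 51, 73, 171, 204, 230]
  ZebI (TACTTAC, off=1): starts [33, 95, 104, 135, 147, 178, 190, 218] → cuts [34, 96, 105, 136, 148, 179, 191, 219]
  UxaIII (AAGCCTA, off=7): starts [75, 123, 241] → cuts [82, 130, 248]
  SqiI (GACCG, off=5): starts [61, 83, 89, 252] → cuts [2, 66, 88, 94]

Pooled cuts: [2, 24, 34, 51, 66, 73, 82, 88, 94, 96, 105, 130, 136, 148, 171, 179, 191, 204, 219, 230, 248]

Fragment lengths:
  2→24: 22 bp
  24→34: 10 bp
  34→51: 17 bp
  51→66: 15 bp
  66→73: 7 bp
  73→82: 9 bp
  82→88: 6 bp
  88→94: 6 bp
  94→96: 2 bp
  96→105: 9 bp
  105→130: 25 bp
  130→136: 6 bp
  136→148: 12 bp
  148→171: 23 bp
  171→179: 8 bp
  179→191: 12 bp
  191→204: 13 bp
  204→219: 15 bp
  219→230: 11 bp
  230→248: 18 bp
  248→2 (wrap): 255-248+2 = 9 bp

[2,6,6,6,7,8,9,9,9,10,11,12,12,13,15,15,17,18,22,23,25]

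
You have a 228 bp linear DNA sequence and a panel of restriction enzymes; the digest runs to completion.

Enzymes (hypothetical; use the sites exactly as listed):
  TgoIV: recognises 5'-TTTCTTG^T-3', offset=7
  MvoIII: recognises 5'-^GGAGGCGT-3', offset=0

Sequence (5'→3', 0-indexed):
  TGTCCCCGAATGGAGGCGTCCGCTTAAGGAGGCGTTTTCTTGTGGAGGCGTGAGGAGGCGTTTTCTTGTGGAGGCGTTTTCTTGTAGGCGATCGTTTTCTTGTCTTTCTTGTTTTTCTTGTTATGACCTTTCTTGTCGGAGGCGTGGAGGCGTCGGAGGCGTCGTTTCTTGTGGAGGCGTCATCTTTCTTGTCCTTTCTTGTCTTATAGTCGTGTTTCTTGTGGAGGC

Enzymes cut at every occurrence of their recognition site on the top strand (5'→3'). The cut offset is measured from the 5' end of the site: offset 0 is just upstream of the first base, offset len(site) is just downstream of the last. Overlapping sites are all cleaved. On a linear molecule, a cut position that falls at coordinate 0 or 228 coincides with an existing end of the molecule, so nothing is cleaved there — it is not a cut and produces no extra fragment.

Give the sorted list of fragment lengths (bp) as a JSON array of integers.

Per-enzyme occurrences:
  TgoIV TTTCTTGT/7: at [35, 61, 77, 95, 104, 113, 128, 164, 184, 194, 214] ⇒ [42, 68, 84, 102, 111, 120, 135, 171, 191, 201, 221]
  MvoIII GGAGGCGT/0: at [11, 27, 43, 53, 69, 137, 145, 154, 172] ⇒ [11, 27, 43, 53, 69, 137, 145, 154, 172]

All cut coordinates (distinct, sorted): [11, 27, 42, 43, 53, 68, 69, 84, 102, 111, 120, 135, 137, 145, 154, 171, 172, 191, 201, 221]

Fragments:
  [0,11): 11 bp
  [11,27): 16 bp
  [27,42): 15 bp
  [42,43): 1 bp
  [43,53): 10 bp
  [53,68): 15 bp
  [68,69): 1 bp
  [69,84): 15 bp
  [84,102): 18 bp
  [102,111): 9 bp
  [111,120): 9 bp
  [120,135): 15 bp
  [135,137): 2 bp
  [137,145): 8 bp
  [145,154): 9 bp
  [154,171): 17 bp
  [171,172): 1 bp
  [172,191): 19 bp
  [191,201): 10 bp
  [201,221): 20 bp
  [221,228): 7 bp

[1,1,1,2,7,8,9,9,9,10,10,11,15,15,15,15,16,17,18,19,20]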